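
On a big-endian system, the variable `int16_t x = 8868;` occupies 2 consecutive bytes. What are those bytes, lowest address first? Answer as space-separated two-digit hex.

22 A4

8868 in hexadecimal, padded to 16 bits, is 0x22A4.
Split into bytes (most-significant first): 22 A4.
In big-endian order the high byte comes first in memory.
So the memory order matches the most-significant-first order: 22 A4.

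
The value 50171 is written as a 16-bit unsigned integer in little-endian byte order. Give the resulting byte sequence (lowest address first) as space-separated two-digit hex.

50171 in hexadecimal, padded to 16 bits, is 0xC3FB.
Split into bytes (most-significant first): C3 FB.
Little-endian: lowest address holds the least-significant byte.
So at ascending addresses the bytes are FB C3.

FB C3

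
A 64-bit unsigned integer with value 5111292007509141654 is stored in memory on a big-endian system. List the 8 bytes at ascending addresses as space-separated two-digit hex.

46 EE F5 00 02 E0 28 96

5111292007509141654 in hexadecimal, padded to 64 bits, is 0x46EEF50002E02896.
Split into bytes (most-significant first): 46 EE F5 00 02 E0 28 96.
In big-endian order the high byte comes first in memory.
So the memory order matches the most-significant-first order: 46 EE F5 00 02 E0 28 96.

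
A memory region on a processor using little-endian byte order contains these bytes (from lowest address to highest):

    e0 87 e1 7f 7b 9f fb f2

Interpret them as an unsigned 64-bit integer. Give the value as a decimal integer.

Little-endian: lowest address holds the least-significant byte.
Reassemble most-significant byte first: F2 FB 9F 7B 7F E1 87 E0 → 0xF2FB9F7B7FE187E0.
0xF2FB9F7B7FE187E0 = 17508763329108215776.

17508763329108215776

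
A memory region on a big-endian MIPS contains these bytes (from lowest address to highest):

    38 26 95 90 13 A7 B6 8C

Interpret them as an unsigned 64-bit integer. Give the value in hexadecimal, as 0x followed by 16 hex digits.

Big-endian stores the most-significant byte at the lowest address.
The bytes are already most-significant first: 0x3826959013A7B68C.

0x3826959013A7B68C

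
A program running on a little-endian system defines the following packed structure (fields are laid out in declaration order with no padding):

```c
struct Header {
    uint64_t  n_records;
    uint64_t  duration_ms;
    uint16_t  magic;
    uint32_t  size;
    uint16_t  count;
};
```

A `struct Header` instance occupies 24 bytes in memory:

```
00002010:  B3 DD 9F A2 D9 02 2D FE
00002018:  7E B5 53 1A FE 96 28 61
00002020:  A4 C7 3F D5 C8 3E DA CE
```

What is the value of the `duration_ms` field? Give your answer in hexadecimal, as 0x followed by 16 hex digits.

0x612896FE1A53B57E

`duration_ms` follows `n_records` (8 bytes), so it starts at byte offset 8 and occupies 8 bytes.
Bytes at offsets 8..15: 7E B5 53 1A FE 96 28 61.
Little-endian: lowest address holds the least-significant byte.
Reassemble most-significant byte first: 61 28 96 FE 1A 53 B5 7E → 0x612896FE1A53B57E.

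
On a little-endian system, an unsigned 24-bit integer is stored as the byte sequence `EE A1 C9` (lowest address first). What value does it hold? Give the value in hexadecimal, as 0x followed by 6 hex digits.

Little-endian: lowest address holds the least-significant byte.
Reassemble most-significant byte first: C9 A1 EE → 0xC9A1EE.

0xC9A1EE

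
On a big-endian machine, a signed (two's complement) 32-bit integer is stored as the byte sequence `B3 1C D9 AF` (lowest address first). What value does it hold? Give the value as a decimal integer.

In big-endian order the high byte comes first in memory.
The bytes are already most-significant first: 0xB31CD9AF.
Top bit is set, so as a signed 32-bit value this is 0xB31CD9AF − 2^32 = -1289954897.

-1289954897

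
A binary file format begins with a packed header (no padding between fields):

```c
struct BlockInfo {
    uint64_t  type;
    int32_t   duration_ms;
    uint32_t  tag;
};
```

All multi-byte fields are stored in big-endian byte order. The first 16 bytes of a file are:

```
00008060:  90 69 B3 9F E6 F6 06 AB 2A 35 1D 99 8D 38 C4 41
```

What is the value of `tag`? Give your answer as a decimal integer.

2369307713

`tag` follows `type` (8 B), `duration_ms` (4 B), so it starts at offset 8 + 4 = 12 and occupies 4 bytes.
Bytes at offsets 12..15: 8D 38 C4 41.
Big-endian stores the most-significant byte at the lowest address.
The bytes are already most-significant first: 0x8D38C441.
0x8D38C441 = 2369307713.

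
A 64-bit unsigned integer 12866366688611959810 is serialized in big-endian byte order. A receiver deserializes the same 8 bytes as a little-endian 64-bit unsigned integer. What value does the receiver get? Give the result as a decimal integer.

181448660155141810

12866366688611959810 in 64-bit hexadecimal is 0xB28E845598A28402.
Stored big-endian, the bytes at ascending addresses are B2 8E 84 55 98 A2 84 02.
Read back as little-endian, the first byte is least significant, giving 0x0284A29855848EB2.
0x0284A29855848EB2 = 181448660155141810.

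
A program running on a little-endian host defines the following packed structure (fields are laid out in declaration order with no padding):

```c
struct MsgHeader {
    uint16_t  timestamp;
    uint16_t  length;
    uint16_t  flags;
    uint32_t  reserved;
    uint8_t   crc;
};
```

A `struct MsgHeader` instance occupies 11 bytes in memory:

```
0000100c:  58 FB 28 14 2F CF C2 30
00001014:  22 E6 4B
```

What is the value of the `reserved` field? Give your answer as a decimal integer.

`reserved` follows `timestamp` (2 B), `length` (2 B), `flags` (2 B), so it starts at offset 2 + 2 + 2 = 6 and occupies 4 bytes.
Bytes at offsets 6..9: C2 30 22 E6.
Little-endian: lowest address holds the least-significant byte.
Reassemble most-significant byte first: E6 22 30 C2 → 0xE62230C2.
0xE62230C2 = 3861000386.

3861000386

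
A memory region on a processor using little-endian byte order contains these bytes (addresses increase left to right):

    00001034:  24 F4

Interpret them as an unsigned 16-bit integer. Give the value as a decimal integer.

62500

Little-endian stores the least-significant byte at the lowest address.
Reassemble most-significant byte first: F4 24 → 0xF424.
0xF424 = 62500.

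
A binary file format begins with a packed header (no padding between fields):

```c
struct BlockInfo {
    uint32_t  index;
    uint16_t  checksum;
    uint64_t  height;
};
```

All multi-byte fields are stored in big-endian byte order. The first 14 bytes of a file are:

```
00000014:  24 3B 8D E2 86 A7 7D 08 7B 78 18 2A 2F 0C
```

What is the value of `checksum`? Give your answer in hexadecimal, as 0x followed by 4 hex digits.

0x86A7

`checksum` follows `index` (4 bytes), so it starts at byte offset 4 and occupies 2 bytes.
Bytes at offsets 4..5: 86 A7.
Big-endian: lowest address holds the most-significant byte.
The bytes are already most-significant first: 0x86A7.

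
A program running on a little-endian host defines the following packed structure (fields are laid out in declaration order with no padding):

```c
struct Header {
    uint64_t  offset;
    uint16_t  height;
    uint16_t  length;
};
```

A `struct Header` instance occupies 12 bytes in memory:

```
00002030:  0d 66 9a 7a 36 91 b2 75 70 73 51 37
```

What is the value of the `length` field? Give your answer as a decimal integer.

14161

`length` follows `offset` (8 B), `height` (2 B), so it starts at offset 8 + 2 = 10 and occupies 2 bytes.
Bytes at offsets 10..11: 51 37.
Little-endian stores the least-significant byte at the lowest address.
Reassemble most-significant byte first: 37 51 → 0x3751.
0x3751 = 14161.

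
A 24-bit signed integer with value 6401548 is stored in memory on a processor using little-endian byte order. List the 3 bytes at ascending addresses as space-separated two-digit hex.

6401548 in hexadecimal, padded to 24 bits, is 0x61AE0C.
Split into bytes (most-significant first): 61 AE 0C.
Little-endian: lowest address holds the least-significant byte.
So at ascending addresses the bytes are 0C AE 61.

0C AE 61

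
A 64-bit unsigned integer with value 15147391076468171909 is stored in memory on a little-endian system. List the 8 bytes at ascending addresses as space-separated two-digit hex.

15147391076468171909 in hexadecimal, padded to 64 bits, is 0xD23657EE02CEA485.
Split into bytes (most-significant first): D2 36 57 EE 02 CE A4 85.
Little-endian stores the least-significant byte at the lowest address.
So at ascending addresses the bytes are 85 A4 CE 02 EE 57 36 D2.

85 A4 CE 02 EE 57 36 D2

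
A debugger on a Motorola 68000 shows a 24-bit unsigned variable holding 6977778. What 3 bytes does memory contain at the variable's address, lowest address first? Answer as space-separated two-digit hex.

6A 78 F2

6977778 in hexadecimal, padded to 24 bits, is 0x6A78F2.
Split into bytes (most-significant first): 6A 78 F2.
Big-endian: lowest address holds the most-significant byte.
So the memory order matches the most-significant-first order: 6A 78 F2.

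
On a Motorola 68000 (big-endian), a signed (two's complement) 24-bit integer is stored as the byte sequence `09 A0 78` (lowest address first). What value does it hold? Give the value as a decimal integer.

Big-endian stores the most-significant byte at the lowest address.
The bytes are already most-significant first: 0x09A078.
0x09A078 = 630904.

630904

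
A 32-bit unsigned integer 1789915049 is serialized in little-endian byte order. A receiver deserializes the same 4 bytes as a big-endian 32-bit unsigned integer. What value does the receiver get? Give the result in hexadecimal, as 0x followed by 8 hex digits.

1789915049 in 32-bit hexadecimal is 0x6AAFEFA9.
Stored little-endian, the bytes at ascending addresses are A9 EF AF 6A.
Read back as big-endian, the last byte is least significant, giving 0xA9EFAF6A.

0xA9EFAF6A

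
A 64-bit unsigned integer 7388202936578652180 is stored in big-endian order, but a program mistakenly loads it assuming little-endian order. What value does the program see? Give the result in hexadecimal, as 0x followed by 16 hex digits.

7388202936578652180 in 64-bit hexadecimal is 0x66882B6D2B44B814.
Stored big-endian, the bytes at ascending addresses are 66 88 2B 6D 2B 44 B8 14.
Read back as little-endian, the first byte is least significant, giving 0x14B8442B6D2B8866.

0x14B8442B6D2B8866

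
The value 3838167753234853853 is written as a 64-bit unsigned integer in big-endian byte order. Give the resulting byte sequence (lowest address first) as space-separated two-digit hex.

35 43 E9 3C 6F EC 2F DD

3838167753234853853 in hexadecimal, padded to 64 bits, is 0x3543E93C6FEC2FDD.
Split into bytes (most-significant first): 35 43 E9 3C 6F EC 2F DD.
Big-endian: lowest address holds the most-significant byte.
So the memory order matches the most-significant-first order: 35 43 E9 3C 6F EC 2F DD.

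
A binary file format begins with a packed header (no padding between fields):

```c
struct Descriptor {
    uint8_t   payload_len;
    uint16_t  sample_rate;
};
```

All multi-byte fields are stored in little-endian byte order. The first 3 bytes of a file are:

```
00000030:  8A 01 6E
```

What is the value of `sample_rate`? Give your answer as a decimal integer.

28161

`sample_rate` follows `payload_len` (1 byte), so it starts at byte offset 1 and occupies 2 bytes.
Bytes at offsets 1..2: 01 6E.
In little-endian order the low byte comes first in memory.
Reassemble most-significant byte first: 6E 01 → 0x6E01.
0x6E01 = 28161.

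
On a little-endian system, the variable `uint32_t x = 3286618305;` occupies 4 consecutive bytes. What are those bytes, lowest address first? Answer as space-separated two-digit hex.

3286618305 in hexadecimal, padded to 32 bits, is 0xC3E5D0C1.
Split into bytes (most-significant first): C3 E5 D0 C1.
Little-endian stores the least-significant byte at the lowest address.
So at ascending addresses the bytes are C1 D0 E5 C3.

C1 D0 E5 C3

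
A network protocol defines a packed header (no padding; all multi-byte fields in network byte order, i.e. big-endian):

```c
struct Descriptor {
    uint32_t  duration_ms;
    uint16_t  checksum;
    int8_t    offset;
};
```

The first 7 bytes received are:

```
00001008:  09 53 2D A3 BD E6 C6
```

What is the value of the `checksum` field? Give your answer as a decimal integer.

`checksum` follows `duration_ms` (4 bytes), so it starts at byte offset 4 and occupies 2 bytes.
Bytes at offsets 4..5: BD E6.
Big-endian stores the most-significant byte at the lowest address.
The bytes are already most-significant first: 0xBDE6.
0xBDE6 = 48614.

48614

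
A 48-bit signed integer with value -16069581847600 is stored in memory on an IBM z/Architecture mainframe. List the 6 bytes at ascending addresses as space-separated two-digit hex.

F1 62 82 48 43 D0

Two's complement of -16069581847600 in 48 bits: 16069581847600 = 0x0E9D7DB7BC30; invert → 0xF162824843CF; add 1 → 0xF162824843D0.
Split into bytes (most-significant first): F1 62 82 48 43 D0.
Big-endian: lowest address holds the most-significant byte.
So the memory order matches the most-significant-first order: F1 62 82 48 43 D0.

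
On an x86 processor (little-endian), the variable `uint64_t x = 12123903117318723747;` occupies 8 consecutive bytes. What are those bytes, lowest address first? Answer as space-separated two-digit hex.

A3 98 08 67 A6 C1 40 A8

12123903117318723747 in hexadecimal, padded to 64 bits, is 0xA840C1A6670898A3.
Split into bytes (most-significant first): A8 40 C1 A6 67 08 98 A3.
Little-endian: lowest address holds the least-significant byte.
So at ascending addresses the bytes are A3 98 08 67 A6 C1 40 A8.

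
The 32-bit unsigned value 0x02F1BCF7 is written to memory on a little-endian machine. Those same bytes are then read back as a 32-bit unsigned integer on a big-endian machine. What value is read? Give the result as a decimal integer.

Stored little-endian, the bytes at ascending addresses are F7 BC F1 02.
Read back as big-endian, the last byte is least significant, giving 0xF7BCF102.
0xF7BCF102 = 4156354818.

4156354818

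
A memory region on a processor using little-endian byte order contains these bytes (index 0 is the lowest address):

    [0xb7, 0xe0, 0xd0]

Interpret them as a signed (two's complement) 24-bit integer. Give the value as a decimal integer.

-3088201

In little-endian order the low byte comes first in memory.
Reassemble most-significant byte first: D0 E0 B7 → 0xD0E0B7.
Top bit is set, so as a signed 24-bit value this is 0xD0E0B7 − 2^24 = -3088201.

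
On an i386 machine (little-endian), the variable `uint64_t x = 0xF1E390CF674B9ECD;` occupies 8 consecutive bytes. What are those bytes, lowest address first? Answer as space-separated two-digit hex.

Split into bytes (most-significant first): F1 E3 90 CF 67 4B 9E CD.
Little-endian: lowest address holds the least-significant byte.
So at ascending addresses the bytes are CD 9E 4B 67 CF 90 E3 F1.

CD 9E 4B 67 CF 90 E3 F1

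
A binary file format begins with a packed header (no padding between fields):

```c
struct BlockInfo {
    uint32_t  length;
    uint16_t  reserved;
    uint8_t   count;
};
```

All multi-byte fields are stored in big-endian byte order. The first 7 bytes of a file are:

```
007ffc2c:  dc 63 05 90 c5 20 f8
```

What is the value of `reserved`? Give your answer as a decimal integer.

`reserved` follows `length` (4 bytes), so it starts at byte offset 4 and occupies 2 bytes.
Bytes at offsets 4..5: C5 20.
Big-endian stores the most-significant byte at the lowest address.
The bytes are already most-significant first: 0xC520.
0xC520 = 50464.

50464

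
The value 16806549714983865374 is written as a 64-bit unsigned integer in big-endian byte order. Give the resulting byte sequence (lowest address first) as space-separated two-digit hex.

E9 3C DB EB BD 8E 4C 1E

16806549714983865374 in hexadecimal, padded to 64 bits, is 0xE93CDBEBBD8E4C1E.
Split into bytes (most-significant first): E9 3C DB EB BD 8E 4C 1E.
Big-endian: lowest address holds the most-significant byte.
So the memory order matches the most-significant-first order: E9 3C DB EB BD 8E 4C 1E.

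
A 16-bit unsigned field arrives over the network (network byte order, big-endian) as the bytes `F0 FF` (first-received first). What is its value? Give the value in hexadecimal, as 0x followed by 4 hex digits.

Big-endian stores the most-significant byte at the lowest address.
The bytes are already most-significant first: 0xF0FF.

0xF0FF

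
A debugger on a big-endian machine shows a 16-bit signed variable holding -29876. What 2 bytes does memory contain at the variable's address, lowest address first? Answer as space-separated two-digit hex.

8B 4C

Two's complement of -29876 in 16 bits: 29876 = 0x74B4; invert → 0x8B4B; add 1 → 0x8B4C.
Split into bytes (most-significant first): 8B 4C.
In big-endian order the high byte comes first in memory.
So the memory order matches the most-significant-first order: 8B 4C.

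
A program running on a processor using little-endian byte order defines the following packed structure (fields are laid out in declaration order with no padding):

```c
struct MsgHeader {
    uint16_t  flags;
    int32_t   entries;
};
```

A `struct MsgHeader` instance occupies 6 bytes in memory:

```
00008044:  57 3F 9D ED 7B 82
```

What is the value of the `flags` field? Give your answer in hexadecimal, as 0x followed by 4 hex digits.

0x3F57

`flags` is the first field, at byte offset 0, occupying 2 bytes.
Bytes at offsets 0..1: 57 3F.
In little-endian order the low byte comes first in memory.
Reassemble most-significant byte first: 3F 57 → 0x3F57.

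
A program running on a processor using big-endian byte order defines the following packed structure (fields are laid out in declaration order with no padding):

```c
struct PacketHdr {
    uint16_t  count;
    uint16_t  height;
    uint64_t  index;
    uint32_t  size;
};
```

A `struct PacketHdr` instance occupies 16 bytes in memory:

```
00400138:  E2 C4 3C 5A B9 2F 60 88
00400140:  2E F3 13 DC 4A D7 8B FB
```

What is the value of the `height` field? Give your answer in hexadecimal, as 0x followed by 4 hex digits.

0x3C5A

`height` follows `count` (2 bytes), so it starts at byte offset 2 and occupies 2 bytes.
Bytes at offsets 2..3: 3C 5A.
Big-endian stores the most-significant byte at the lowest address.
The bytes are already most-significant first: 0x3C5A.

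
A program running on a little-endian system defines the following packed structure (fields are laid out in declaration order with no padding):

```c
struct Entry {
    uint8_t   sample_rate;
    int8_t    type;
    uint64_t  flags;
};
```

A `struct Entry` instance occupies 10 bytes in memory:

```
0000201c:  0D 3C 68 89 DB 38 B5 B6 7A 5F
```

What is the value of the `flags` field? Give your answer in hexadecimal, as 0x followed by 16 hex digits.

0x5F7AB6B538DB8968

`flags` follows `sample_rate` (1 B), `type` (1 B), so it starts at offset 1 + 1 = 2 and occupies 8 bytes.
Bytes at offsets 2..9: 68 89 DB 38 B5 B6 7A 5F.
In little-endian order the low byte comes first in memory.
Reassemble most-significant byte first: 5F 7A B6 B5 38 DB 89 68 → 0x5F7AB6B538DB8968.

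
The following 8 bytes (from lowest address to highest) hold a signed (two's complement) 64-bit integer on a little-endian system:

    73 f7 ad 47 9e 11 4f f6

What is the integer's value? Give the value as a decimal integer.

-698320045714049165

Little-endian stores the least-significant byte at the lowest address.
Reassemble most-significant byte first: F6 4F 11 9E 47 AD F7 73 → 0xF64F119E47ADF773.
Top bit is set, so as a signed 64-bit value this is 0xF64F119E47ADF773 − 2^64 = -698320045714049165.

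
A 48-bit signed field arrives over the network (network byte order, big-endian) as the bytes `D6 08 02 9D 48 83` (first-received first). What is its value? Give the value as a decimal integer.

-46145084766077

Big-endian: lowest address holds the most-significant byte.
The bytes are already most-significant first: 0xD608029D4883.
Top bit is set, so as a signed 48-bit value this is 0xD608029D4883 − 2^48 = -46145084766077.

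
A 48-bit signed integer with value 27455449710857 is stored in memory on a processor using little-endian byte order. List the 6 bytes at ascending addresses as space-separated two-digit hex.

09 C1 53 78 F8 18

27455449710857 in hexadecimal, padded to 48 bits, is 0x18F87853C109.
Split into bytes (most-significant first): 18 F8 78 53 C1 09.
Little-endian stores the least-significant byte at the lowest address.
So at ascending addresses the bytes are 09 C1 53 78 F8 18.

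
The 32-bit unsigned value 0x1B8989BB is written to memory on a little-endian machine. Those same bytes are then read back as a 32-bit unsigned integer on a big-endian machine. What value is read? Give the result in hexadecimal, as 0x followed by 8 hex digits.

0xBB89891B

Stored little-endian, the bytes at ascending addresses are BB 89 89 1B.
Read back as big-endian, the last byte is least significant, giving 0xBB89891B.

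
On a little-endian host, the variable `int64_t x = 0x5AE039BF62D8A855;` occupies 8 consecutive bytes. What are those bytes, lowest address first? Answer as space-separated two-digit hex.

Split into bytes (most-significant first): 5A E0 39 BF 62 D8 A8 55.
Little-endian stores the least-significant byte at the lowest address.
So at ascending addresses the bytes are 55 A8 D8 62 BF 39 E0 5A.

55 A8 D8 62 BF 39 E0 5A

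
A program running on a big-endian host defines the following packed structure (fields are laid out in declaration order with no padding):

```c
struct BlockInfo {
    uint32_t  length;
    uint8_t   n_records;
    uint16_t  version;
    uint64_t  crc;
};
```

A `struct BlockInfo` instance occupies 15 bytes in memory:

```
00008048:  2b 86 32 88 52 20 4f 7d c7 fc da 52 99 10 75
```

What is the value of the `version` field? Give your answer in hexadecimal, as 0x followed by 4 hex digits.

0x204F

`version` follows `length` (4 B), `n_records` (1 B), so it starts at offset 4 + 1 = 5 and occupies 2 bytes.
Bytes at offsets 5..6: 20 4F.
Big-endian stores the most-significant byte at the lowest address.
The bytes are already most-significant first: 0x204F.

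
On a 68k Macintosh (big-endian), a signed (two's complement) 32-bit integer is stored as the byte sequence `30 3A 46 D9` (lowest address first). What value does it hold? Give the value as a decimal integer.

In big-endian order the high byte comes first in memory.
The bytes are already most-significant first: 0x303A46D9.
0x303A46D9 = 809125593.

809125593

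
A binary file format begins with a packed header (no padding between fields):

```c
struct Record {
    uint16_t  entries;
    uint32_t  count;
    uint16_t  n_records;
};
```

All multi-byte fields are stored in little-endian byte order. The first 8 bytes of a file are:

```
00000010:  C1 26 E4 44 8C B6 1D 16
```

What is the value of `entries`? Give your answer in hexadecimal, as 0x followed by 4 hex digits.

0x26C1

`entries` is the first field, at byte offset 0, occupying 2 bytes.
Bytes at offsets 0..1: C1 26.
In little-endian order the low byte comes first in memory.
Reassemble most-significant byte first: 26 C1 → 0x26C1.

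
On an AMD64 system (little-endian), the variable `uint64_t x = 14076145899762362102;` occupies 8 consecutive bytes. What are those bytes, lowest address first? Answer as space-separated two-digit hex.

14076145899762362102 in hexadecimal, padded to 64 bits, is 0xC358841E01E826F6.
Split into bytes (most-significant first): C3 58 84 1E 01 E8 26 F6.
Little-endian stores the least-significant byte at the lowest address.
So at ascending addresses the bytes are F6 26 E8 01 1E 84 58 C3.

F6 26 E8 01 1E 84 58 C3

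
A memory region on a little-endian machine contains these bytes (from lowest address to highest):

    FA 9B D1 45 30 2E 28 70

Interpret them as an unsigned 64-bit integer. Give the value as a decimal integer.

8081760316181027834

Little-endian stores the least-significant byte at the lowest address.
Reassemble most-significant byte first: 70 28 2E 30 45 D1 9B FA → 0x70282E3045D19BFA.
0x70282E3045D19BFA = 8081760316181027834.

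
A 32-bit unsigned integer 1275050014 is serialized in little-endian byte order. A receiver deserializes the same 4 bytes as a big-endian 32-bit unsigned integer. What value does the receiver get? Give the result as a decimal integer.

1275050014 in 32-bit hexadecimal is 0x4BFFB81E.
Stored little-endian, the bytes at ascending addresses are 1E B8 FF 4B.
Read back as big-endian, the last byte is least significant, giving 0x1EB8FF4B.
0x1EB8FF4B = 515440459.

515440459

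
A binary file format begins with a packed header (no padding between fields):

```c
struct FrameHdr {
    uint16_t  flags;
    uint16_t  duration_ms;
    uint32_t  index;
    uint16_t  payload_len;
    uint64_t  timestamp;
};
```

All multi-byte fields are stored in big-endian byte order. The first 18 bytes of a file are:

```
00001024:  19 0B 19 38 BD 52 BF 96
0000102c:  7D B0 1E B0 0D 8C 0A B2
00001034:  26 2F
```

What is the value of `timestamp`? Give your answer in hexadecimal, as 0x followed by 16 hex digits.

0x1EB00D8C0AB2262F

`timestamp` follows `flags` (2 B), `duration_ms` (2 B), `index` (4 B), `payload_len` (2 B), so it starts at offset 2 + 2 + 4 + 2 = 10 and occupies 8 bytes.
Bytes at offsets 10..17: 1E B0 0D 8C 0A B2 26 2F.
Big-endian stores the most-significant byte at the lowest address.
The bytes are already most-significant first: 0x1EB00D8C0AB2262F.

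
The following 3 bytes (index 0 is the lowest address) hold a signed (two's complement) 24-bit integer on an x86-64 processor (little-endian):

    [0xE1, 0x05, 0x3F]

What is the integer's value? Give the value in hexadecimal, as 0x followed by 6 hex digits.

Little-endian stores the least-significant byte at the lowest address.
Reassemble most-significant byte first: 3F 05 E1 → 0x3F05E1.

0x3F05E1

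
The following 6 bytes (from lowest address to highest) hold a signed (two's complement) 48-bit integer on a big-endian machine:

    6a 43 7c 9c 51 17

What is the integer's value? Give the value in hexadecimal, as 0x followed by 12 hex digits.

0x6A437C9C5117

Big-endian stores the most-significant byte at the lowest address.
The bytes are already most-significant first: 0x6A437C9C5117.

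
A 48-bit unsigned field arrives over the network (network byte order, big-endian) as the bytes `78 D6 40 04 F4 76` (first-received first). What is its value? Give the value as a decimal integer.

Big-endian: lowest address holds the most-significant byte.
The bytes are already most-significant first: 0x78D64004F476.
0x78D64004F476 = 132861592401014.

132861592401014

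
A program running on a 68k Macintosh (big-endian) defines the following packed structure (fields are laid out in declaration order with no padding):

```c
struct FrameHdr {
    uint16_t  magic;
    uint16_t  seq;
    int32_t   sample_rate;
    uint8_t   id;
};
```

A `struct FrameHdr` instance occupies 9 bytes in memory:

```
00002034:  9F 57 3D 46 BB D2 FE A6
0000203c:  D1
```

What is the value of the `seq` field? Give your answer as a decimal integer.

`seq` follows `magic` (2 bytes), so it starts at byte offset 2 and occupies 2 bytes.
Bytes at offsets 2..3: 3D 46.
In big-endian order the high byte comes first in memory.
The bytes are already most-significant first: 0x3D46.
0x3D46 = 15686.

15686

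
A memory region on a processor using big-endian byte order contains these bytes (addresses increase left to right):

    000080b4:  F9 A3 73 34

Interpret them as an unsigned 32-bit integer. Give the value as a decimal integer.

Big-endian stores the most-significant byte at the lowest address.
The bytes are already most-significant first: 0xF9A37334.
0xF9A37334 = 4188238644.

4188238644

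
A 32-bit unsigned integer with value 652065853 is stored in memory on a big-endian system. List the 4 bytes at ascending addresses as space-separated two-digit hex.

652065853 in hexadecimal, padded to 32 bits, is 0x26DDBC3D.
Split into bytes (most-significant first): 26 DD BC 3D.
Big-endian stores the most-significant byte at the lowest address.
So the memory order matches the most-significant-first order: 26 DD BC 3D.

26 DD BC 3D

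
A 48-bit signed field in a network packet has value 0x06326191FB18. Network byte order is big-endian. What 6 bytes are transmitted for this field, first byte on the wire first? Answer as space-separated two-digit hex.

06 32 61 91 FB 18

Split into bytes (most-significant first): 06 32 61 91 FB 18.
Big-endian: lowest address holds the most-significant byte.
So the memory order matches the most-significant-first order: 06 32 61 91 FB 18.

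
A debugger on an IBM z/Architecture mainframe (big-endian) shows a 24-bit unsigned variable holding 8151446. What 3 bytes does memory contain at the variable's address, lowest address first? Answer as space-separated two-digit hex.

7C 61 96

8151446 in hexadecimal, padded to 24 bits, is 0x7C6196.
Split into bytes (most-significant first): 7C 61 96.
Big-endian stores the most-significant byte at the lowest address.
So the memory order matches the most-significant-first order: 7C 61 96.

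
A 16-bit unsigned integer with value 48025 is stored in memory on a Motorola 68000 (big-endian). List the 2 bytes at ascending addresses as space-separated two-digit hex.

BB 99

48025 in hexadecimal, padded to 16 bits, is 0xBB99.
Split into bytes (most-significant first): BB 99.
Big-endian: lowest address holds the most-significant byte.
So the memory order matches the most-significant-first order: BB 99.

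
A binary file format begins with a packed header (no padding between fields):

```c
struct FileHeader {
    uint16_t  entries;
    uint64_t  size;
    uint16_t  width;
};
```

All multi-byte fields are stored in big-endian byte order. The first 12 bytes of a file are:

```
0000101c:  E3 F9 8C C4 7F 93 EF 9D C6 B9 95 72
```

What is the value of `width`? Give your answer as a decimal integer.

`width` follows `entries` (2 B), `size` (8 B), so it starts at offset 2 + 8 = 10 and occupies 2 bytes.
Bytes at offsets 10..11: 95 72.
In big-endian order the high byte comes first in memory.
The bytes are already most-significant first: 0x9572.
0x9572 = 38258.

38258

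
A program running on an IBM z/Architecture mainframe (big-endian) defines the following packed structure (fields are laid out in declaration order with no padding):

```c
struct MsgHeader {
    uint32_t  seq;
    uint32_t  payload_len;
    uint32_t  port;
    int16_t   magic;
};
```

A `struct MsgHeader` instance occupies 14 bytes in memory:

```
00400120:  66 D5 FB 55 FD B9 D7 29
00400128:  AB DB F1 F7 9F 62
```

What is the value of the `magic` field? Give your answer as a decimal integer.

`magic` follows `seq` (4 B), `payload_len` (4 B), `port` (4 B), so it starts at offset 4 + 4 + 4 = 12 and occupies 2 bytes.
Bytes at offsets 12..13: 9F 62.
Big-endian: lowest address holds the most-significant byte.
The bytes are already most-significant first: 0x9F62.
Top bit is set, so as a signed 16-bit value this is 0x9F62 − 2^16 = -24734.

-24734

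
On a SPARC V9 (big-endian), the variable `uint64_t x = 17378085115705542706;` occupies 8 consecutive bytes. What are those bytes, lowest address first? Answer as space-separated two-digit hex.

17378085115705542706 in hexadecimal, padded to 64 bits, is 0xF12B5C56F621C832.
Split into bytes (most-significant first): F1 2B 5C 56 F6 21 C8 32.
Big-endian stores the most-significant byte at the lowest address.
So the memory order matches the most-significant-first order: F1 2B 5C 56 F6 21 C8 32.

F1 2B 5C 56 F6 21 C8 32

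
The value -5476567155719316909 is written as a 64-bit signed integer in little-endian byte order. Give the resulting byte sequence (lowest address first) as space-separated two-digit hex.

53 5A C7 1E 30 53 FF B3

Two's complement of -5476567155719316909 in 64 bits: 5476567155719316909 = 0x4C00ACCFE138A5AD; invert → 0xB3FF53301EC75A52; add 1 → 0xB3FF53301EC75A53.
Split into bytes (most-significant first): B3 FF 53 30 1E C7 5A 53.
In little-endian order the low byte comes first in memory.
So at ascending addresses the bytes are 53 5A C7 1E 30 53 FF B3.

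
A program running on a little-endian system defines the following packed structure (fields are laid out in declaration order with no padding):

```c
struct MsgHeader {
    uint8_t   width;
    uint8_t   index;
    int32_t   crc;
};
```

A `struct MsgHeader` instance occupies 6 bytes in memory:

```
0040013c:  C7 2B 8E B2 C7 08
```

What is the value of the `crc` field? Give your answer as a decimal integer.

147305102

`crc` follows `width` (1 B), `index` (1 B), so it starts at offset 1 + 1 = 2 and occupies 4 bytes.
Bytes at offsets 2..5: 8E B2 C7 08.
Little-endian: lowest address holds the least-significant byte.
Reassemble most-significant byte first: 08 C7 B2 8E → 0x08C7B28E.
0x08C7B28E = 147305102.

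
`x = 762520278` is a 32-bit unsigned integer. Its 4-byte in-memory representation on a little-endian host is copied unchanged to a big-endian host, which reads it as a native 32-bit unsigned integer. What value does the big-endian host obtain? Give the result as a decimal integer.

762520278 in 32-bit hexadecimal is 0x2D7322D6.
Stored little-endian, the bytes at ascending addresses are D6 22 73 2D.
Read back as big-endian, the last byte is least significant, giving 0xD622732D.
0xD622732D = 3592581933.

3592581933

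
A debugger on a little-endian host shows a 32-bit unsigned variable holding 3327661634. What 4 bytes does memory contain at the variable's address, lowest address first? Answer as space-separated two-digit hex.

3327661634 in hexadecimal, padded to 32 bits, is 0xC6581642.
Split into bytes (most-significant first): C6 58 16 42.
Little-endian stores the least-significant byte at the lowest address.
So at ascending addresses the bytes are 42 16 58 C6.

42 16 58 C6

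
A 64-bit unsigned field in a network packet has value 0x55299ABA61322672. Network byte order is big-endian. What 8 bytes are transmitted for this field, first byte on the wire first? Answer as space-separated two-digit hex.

Split into bytes (most-significant first): 55 29 9A BA 61 32 26 72.
Big-endian: lowest address holds the most-significant byte.
So the memory order matches the most-significant-first order: 55 29 9A BA 61 32 26 72.

55 29 9A BA 61 32 26 72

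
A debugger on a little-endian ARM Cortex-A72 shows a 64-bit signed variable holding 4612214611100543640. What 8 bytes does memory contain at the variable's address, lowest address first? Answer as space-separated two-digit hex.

4612214611100543640 in hexadecimal, padded to 64 bits, is 0x4001E0C09283AA98.
Split into bytes (most-significant first): 40 01 E0 C0 92 83 AA 98.
Little-endian stores the least-significant byte at the lowest address.
So at ascending addresses the bytes are 98 AA 83 92 C0 E0 01 40.

98 AA 83 92 C0 E0 01 40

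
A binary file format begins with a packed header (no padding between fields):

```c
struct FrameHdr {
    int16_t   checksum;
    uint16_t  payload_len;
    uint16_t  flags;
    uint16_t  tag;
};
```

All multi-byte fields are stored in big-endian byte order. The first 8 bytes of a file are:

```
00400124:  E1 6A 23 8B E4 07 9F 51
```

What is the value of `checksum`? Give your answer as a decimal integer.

-7830

`checksum` is the first field, at byte offset 0, occupying 2 bytes.
Bytes at offsets 0..1: E1 6A.
Big-endian: lowest address holds the most-significant byte.
The bytes are already most-significant first: 0xE16A.
Top bit is set, so as a signed 16-bit value this is 0xE16A − 2^16 = -7830.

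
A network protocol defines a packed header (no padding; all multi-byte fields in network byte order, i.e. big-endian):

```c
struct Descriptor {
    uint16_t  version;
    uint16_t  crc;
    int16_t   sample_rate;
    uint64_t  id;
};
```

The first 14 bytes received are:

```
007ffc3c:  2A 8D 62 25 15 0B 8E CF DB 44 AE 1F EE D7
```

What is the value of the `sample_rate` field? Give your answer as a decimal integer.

`sample_rate` follows `version` (2 B), `crc` (2 B), so it starts at offset 2 + 2 = 4 and occupies 2 bytes.
Bytes at offsets 4..5: 15 0B.
Big-endian: lowest address holds the most-significant byte.
The bytes are already most-significant first: 0x150B.
0x150B = 5387.

5387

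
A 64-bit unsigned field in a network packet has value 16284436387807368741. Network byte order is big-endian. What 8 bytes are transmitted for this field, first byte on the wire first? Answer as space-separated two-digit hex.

E1 FD F0 9D B6 B4 16 25

16284436387807368741 in hexadecimal, padded to 64 bits, is 0xE1FDF09DB6B41625.
Split into bytes (most-significant first): E1 FD F0 9D B6 B4 16 25.
In big-endian order the high byte comes first in memory.
So the memory order matches the most-significant-first order: E1 FD F0 9D B6 B4 16 25.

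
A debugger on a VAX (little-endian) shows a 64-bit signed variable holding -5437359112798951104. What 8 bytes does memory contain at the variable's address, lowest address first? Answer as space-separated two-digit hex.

40 A9 62 FD B1 9E 8A B4

Two's complement of -5437359112798951104 in 64 bits: 5437359112798951104 = 0x4B75614E029D56C0; invert → 0xB48A9EB1FD62A93F; add 1 → 0xB48A9EB1FD62A940.
Split into bytes (most-significant first): B4 8A 9E B1 FD 62 A9 40.
Little-endian: lowest address holds the least-significant byte.
So at ascending addresses the bytes are 40 A9 62 FD B1 9E 8A B4.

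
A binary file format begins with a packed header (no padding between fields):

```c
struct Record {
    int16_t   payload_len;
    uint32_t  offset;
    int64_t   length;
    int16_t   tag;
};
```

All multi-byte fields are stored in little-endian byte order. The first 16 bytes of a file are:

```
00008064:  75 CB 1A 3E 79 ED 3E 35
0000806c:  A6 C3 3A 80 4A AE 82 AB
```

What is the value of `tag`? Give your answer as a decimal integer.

-21630

`tag` follows `payload_len` (2 B), `offset` (4 B), `length` (8 B), so it starts at offset 2 + 4 + 8 = 14 and occupies 2 bytes.
Bytes at offsets 14..15: 82 AB.
In little-endian order the low byte comes first in memory.
Reassemble most-significant byte first: AB 82 → 0xAB82.
Top bit is set, so as a signed 16-bit value this is 0xAB82 − 2^16 = -21630.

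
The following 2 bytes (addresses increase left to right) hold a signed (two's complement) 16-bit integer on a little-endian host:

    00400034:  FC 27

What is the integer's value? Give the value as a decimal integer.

In little-endian order the low byte comes first in memory.
Reassemble most-significant byte first: 27 FC → 0x27FC.
0x27FC = 10236.

10236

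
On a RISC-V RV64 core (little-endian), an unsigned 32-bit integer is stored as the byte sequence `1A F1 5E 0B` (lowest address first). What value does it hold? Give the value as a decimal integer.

Little-endian stores the least-significant byte at the lowest address.
Reassemble most-significant byte first: 0B 5E F1 1A → 0x0B5EF11A.
0x0B5EF11A = 190771482.

190771482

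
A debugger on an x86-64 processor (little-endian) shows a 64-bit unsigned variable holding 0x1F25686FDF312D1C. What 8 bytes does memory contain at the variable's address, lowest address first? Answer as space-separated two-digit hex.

1C 2D 31 DF 6F 68 25 1F

Split into bytes (most-significant first): 1F 25 68 6F DF 31 2D 1C.
Little-endian stores the least-significant byte at the lowest address.
So at ascending addresses the bytes are 1C 2D 31 DF 6F 68 25 1F.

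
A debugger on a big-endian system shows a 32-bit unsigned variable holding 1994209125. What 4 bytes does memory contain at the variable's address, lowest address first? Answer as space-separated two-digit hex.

1994209125 in hexadecimal, padded to 32 bits, is 0x76DD3765.
Split into bytes (most-significant first): 76 DD 37 65.
Big-endian stores the most-significant byte at the lowest address.
So the memory order matches the most-significant-first order: 76 DD 37 65.

76 DD 37 65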